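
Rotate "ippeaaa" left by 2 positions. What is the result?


Input: "ippeaaa", rotate left by 2
First 2 characters: "ip"
Remaining characters: "peaaa"
Concatenate remaining + first: "peaaa" + "ip" = "peaaaip"

peaaaip


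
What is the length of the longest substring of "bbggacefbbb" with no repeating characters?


Input: "bbggacefbbb"
Sliding window (track last position of each char):
  Position 0 ('b'): window [0,0] length 1 -- new best
  Position 1 ('b'): repeat (last at 0), move window start to 1
  Position 1 ('b'): window [1,1] length 1
  Position 2 ('g'): window [1,2] length 2 -- new best
  Position 3 ('g'): repeat (last at 2), move window start to 3
  Position 3 ('g'): window [3,3] length 1
  Position 4 ('a'): window [3,4] length 2
  Position 5 ('c'): window [3,5] length 3 -- new best
  Position 6 ('e'): window [3,6] length 4 -- new best
  Position 7 ('f'): window [3,7] length 5 -- new best
  Position 8 ('b'): window [3,8] length 6 -- new best
  Position 9 ('b'): repeat (last at 8), move window start to 9
  Position 9 ('b'): window [9,9] length 1
  Position 10 ('b'): repeat (last at 9), move window start to 10
  Position 10 ('b'): window [10,10] length 1
Longest substring with no repeats: "gacefb" with length 6

6


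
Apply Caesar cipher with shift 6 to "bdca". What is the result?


Caesar cipher: shift "bdca" by 6
  'b' (pos 1) + 6 = pos 7 = 'h'
  'd' (pos 3) + 6 = pos 9 = 'j'
  'c' (pos 2) + 6 = pos 8 = 'i'
  'a' (pos 0) + 6 = pos 6 = 'g'
Result: hjig

hjig


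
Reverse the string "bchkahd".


Input: bchkahd
Reading characters right to left:
  Position 6: 'd'
  Position 5: 'h'
  Position 4: 'a'
  Position 3: 'k'
  Position 2: 'h'
  Position 1: 'c'
  Position 0: 'b'
Reversed: dhakhcb

dhakhcb


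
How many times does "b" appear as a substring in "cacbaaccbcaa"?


Searching for "b" in "cacbaaccbcaa"
Scanning each position:
  Position 0: "c" => no
  Position 1: "a" => no
  Position 2: "c" => no
  Position 3: "b" => MATCH
  Position 4: "a" => no
  Position 5: "a" => no
  Position 6: "c" => no
  Position 7: "c" => no
  Position 8: "b" => MATCH
  Position 9: "c" => no
  Position 10: "a" => no
  Position 11: "a" => no
Total occurrences: 2

2


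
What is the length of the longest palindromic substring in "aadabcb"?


Input: "aadabcb"
Checking substrings for palindromes:
  [1:4] "ada" (len 3) => palindrome
  [4:7] "bcb" (len 3) => palindrome
  [0:2] "aa" (len 2) => palindrome
Longest palindromic substring: "ada" with length 3

3


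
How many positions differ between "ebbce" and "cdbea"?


Comparing "ebbce" and "cdbea" position by position:
  Position 0: 'e' vs 'c' => DIFFER
  Position 1: 'b' vs 'd' => DIFFER
  Position 2: 'b' vs 'b' => same
  Position 3: 'c' vs 'e' => DIFFER
  Position 4: 'e' vs 'a' => DIFFER
Positions that differ: 4

4


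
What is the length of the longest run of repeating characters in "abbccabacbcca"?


Input: "abbccabacbcca"
Scanning for longest run:
  Position 1 ('b'): new char, reset run to 1
  Position 2 ('b'): continues run of 'b', length=2
  Position 3 ('c'): new char, reset run to 1
  Position 4 ('c'): continues run of 'c', length=2
  Position 5 ('a'): new char, reset run to 1
  Position 6 ('b'): new char, reset run to 1
  Position 7 ('a'): new char, reset run to 1
  Position 8 ('c'): new char, reset run to 1
  Position 9 ('b'): new char, reset run to 1
  Position 10 ('c'): new char, reset run to 1
  Position 11 ('c'): continues run of 'c', length=2
  Position 12 ('a'): new char, reset run to 1
Longest run: 'b' with length 2

2


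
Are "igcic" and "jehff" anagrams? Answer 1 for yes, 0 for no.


Strings: "igcic", "jehff"
Sorted first:  ccgii
Sorted second: effhj
Differ at position 0: 'c' vs 'e' => not anagrams

0


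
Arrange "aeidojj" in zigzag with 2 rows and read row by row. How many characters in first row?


Zigzag "aeidojj" into 2 rows:
Placing characters:
  'a' => row 0
  'e' => row 1
  'i' => row 0
  'd' => row 1
  'o' => row 0
  'j' => row 1
  'j' => row 0
Rows:
  Row 0: "aioj"
  Row 1: "edj"
First row length: 4

4


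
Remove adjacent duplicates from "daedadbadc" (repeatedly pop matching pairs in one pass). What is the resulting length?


Input: daedadbadc
Stack-based adjacent duplicate removal:
  Read 'd': push. Stack: d
  Read 'a': push. Stack: da
  Read 'e': push. Stack: dae
  Read 'd': push. Stack: daed
  Read 'a': push. Stack: daeda
  Read 'd': push. Stack: daedad
  Read 'b': push. Stack: daedadb
  Read 'a': push. Stack: daedadba
  Read 'd': push. Stack: daedadbad
  Read 'c': push. Stack: daedadbadc
Final stack: "daedadbadc" (length 10)

10


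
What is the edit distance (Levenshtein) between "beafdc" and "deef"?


Computing edit distance: "beafdc" -> "deef"
DP table:
           d    e    e    f
      0    1    2    3    4
  b   1    1    2    3    4
  e   2    2    1    2    3
  a   3    3    2    2    3
  f   4    4    3    3    2
  d   5    4    4    4    3
  c   6    5    5    5    4
Edit distance = dp[6][4] = 4

4


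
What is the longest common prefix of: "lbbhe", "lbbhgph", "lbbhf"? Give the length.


Words: lbbhe, lbbhgph, lbbhf
  Position 0: all 'l' => match
  Position 1: all 'b' => match
  Position 2: all 'b' => match
  Position 3: all 'h' => match
  Position 4: ('e', 'g', 'f') => mismatch, stop
LCP = "lbbh" (length 4)

4


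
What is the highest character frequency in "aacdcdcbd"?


Input: aacdcdcbd
Character counts:
  'a': 2
  'b': 1
  'c': 3
  'd': 3
Maximum frequency: 3

3


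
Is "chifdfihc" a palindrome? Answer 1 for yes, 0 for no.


Input: chifdfihc
Reversed: chifdfihc
  Compare pos 0 ('c') with pos 8 ('c'): match
  Compare pos 1 ('h') with pos 7 ('h'): match
  Compare pos 2 ('i') with pos 6 ('i'): match
  Compare pos 3 ('f') with pos 5 ('f'): match
Result: palindrome

1


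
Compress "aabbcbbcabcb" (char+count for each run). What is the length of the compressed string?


Input: aabbcbbcabcb
Runs:
  'a' x 2 => "a2"
  'b' x 2 => "b2"
  'c' x 1 => "c1"
  'b' x 2 => "b2"
  'c' x 1 => "c1"
  'a' x 1 => "a1"
  'b' x 1 => "b1"
  'c' x 1 => "c1"
  'b' x 1 => "b1"
Compressed: "a2b2c1b2c1a1b1c1b1"
Compressed length: 18

18


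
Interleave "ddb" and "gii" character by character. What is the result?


Interleaving "ddb" and "gii":
  Position 0: 'd' from first, 'g' from second => "dg"
  Position 1: 'd' from first, 'i' from second => "di"
  Position 2: 'b' from first, 'i' from second => "bi"
Result: dgdibi

dgdibi


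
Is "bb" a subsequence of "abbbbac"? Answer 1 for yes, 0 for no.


Check if "bb" is a subsequence of "abbbbac"
Greedy scan:
  Position 0 ('a'): no match needed
  Position 1 ('b'): matches sub[0] = 'b'
  Position 2 ('b'): matches sub[1] = 'b'
  Position 3 ('b'): no match needed
  Position 4 ('b'): no match needed
  Position 5 ('a'): no match needed
  Position 6 ('c'): no match needed
All 2 characters matched => is a subsequence

1


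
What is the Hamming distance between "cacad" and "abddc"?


Comparing "cacad" and "abddc" position by position:
  Position 0: 'c' vs 'a' => differ
  Position 1: 'a' vs 'b' => differ
  Position 2: 'c' vs 'd' => differ
  Position 3: 'a' vs 'd' => differ
  Position 4: 'd' vs 'c' => differ
Total differences (Hamming distance): 5

5


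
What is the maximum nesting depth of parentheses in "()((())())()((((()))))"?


Input: "()((())())()((((()))))"
Tracking depth:
  Position 0 '(': depth becomes 1
  Position 1 ')': depth becomes 0
  Position 2 '(': depth becomes 1
  Position 3 '(': depth becomes 2
  Position 4 '(': depth becomes 3
  Position 5 ')': depth becomes 2
  Position 6 ')': depth becomes 1
  Position 7 '(': depth becomes 2
  Position 8 ')': depth becomes 1
  Position 9 ')': depth becomes 0
  Position 10 '(': depth becomes 1
  Position 11 ')': depth becomes 0
  Position 12 '(': depth becomes 1
  Position 13 '(': depth becomes 2
  Position 14 '(': depth becomes 3
  Position 15 '(': depth becomes 4
  Position 16 '(': depth becomes 5
  Position 17 ')': depth becomes 4
  Position 18 ')': depth becomes 3
  Position 19 ')': depth becomes 2
  Position 20 ')': depth becomes 1
  Position 21 ')': depth becomes 0
Maximum depth reached: 5

5


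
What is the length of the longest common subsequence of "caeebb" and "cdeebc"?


LCS of "caeebb" and "cdeebc"
DP table:
           c    d    e    e    b    c
      0    0    0    0    0    0    0
  c   0    1    1    1    1    1    1
  a   0    1    1    1    1    1    1
  e   0    1    1    2    2    2    2
  e   0    1    1    2    3    3    3
  b   0    1    1    2    3    4    4
  b   0    1    1    2    3    4    4
LCS length = dp[6][6] = 4

4


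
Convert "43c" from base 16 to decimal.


Input: "43c" in base 16
Positional expansion:
  Digit '4' (value 4) x 16^2 = 1024
  Digit '3' (value 3) x 16^1 = 48
  Digit 'c' (value 12) x 16^0 = 12
Sum = 1084

1084


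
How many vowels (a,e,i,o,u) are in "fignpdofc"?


Input: fignpdofc
Checking each character:
  'f' at position 0: consonant
  'i' at position 1: vowel (running total: 1)
  'g' at position 2: consonant
  'n' at position 3: consonant
  'p' at position 4: consonant
  'd' at position 5: consonant
  'o' at position 6: vowel (running total: 2)
  'f' at position 7: consonant
  'c' at position 8: consonant
Total vowels: 2

2


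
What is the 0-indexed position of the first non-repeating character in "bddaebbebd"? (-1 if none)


Input: bddaebbebd
Character frequencies:
  'a': 1
  'b': 4
  'd': 3
  'e': 2
Scanning left to right for freq == 1:
  Position 0 ('b'): freq=4, skip
  Position 1 ('d'): freq=3, skip
  Position 2 ('d'): freq=3, skip
  Position 3 ('a'): unique! => answer = 3

3


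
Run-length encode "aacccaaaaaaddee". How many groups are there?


Input: aacccaaaaaaddee
Scanning for consecutive runs:
  Group 1: 'a' x 2 (positions 0-1)
  Group 2: 'c' x 3 (positions 2-4)
  Group 3: 'a' x 6 (positions 5-10)
  Group 4: 'd' x 2 (positions 11-12)
  Group 5: 'e' x 2 (positions 13-14)
Total groups: 5

5


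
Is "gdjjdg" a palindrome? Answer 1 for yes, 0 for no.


Input: gdjjdg
Reversed: gdjjdg
  Compare pos 0 ('g') with pos 5 ('g'): match
  Compare pos 1 ('d') with pos 4 ('d'): match
  Compare pos 2 ('j') with pos 3 ('j'): match
Result: palindrome

1


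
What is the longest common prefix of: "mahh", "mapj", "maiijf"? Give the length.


Words: mahh, mapj, maiijf
  Position 0: all 'm' => match
  Position 1: all 'a' => match
  Position 2: ('h', 'p', 'i') => mismatch, stop
LCP = "ma" (length 2)

2


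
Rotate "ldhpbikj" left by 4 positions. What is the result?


Input: "ldhpbikj", rotate left by 4
First 4 characters: "ldhp"
Remaining characters: "bikj"
Concatenate remaining + first: "bikj" + "ldhp" = "bikjldhp"

bikjldhp


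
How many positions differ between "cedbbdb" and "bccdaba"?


Comparing "cedbbdb" and "bccdaba" position by position:
  Position 0: 'c' vs 'b' => DIFFER
  Position 1: 'e' vs 'c' => DIFFER
  Position 2: 'd' vs 'c' => DIFFER
  Position 3: 'b' vs 'd' => DIFFER
  Position 4: 'b' vs 'a' => DIFFER
  Position 5: 'd' vs 'b' => DIFFER
  Position 6: 'b' vs 'a' => DIFFER
Positions that differ: 7

7


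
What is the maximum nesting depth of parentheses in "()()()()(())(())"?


Input: "()()()()(())(())"
Tracking depth:
  Position 0 '(': depth becomes 1
  Position 1 ')': depth becomes 0
  Position 2 '(': depth becomes 1
  Position 3 ')': depth becomes 0
  Position 4 '(': depth becomes 1
  Position 5 ')': depth becomes 0
  Position 6 '(': depth becomes 1
  Position 7 ')': depth becomes 0
  Position 8 '(': depth becomes 1
  Position 9 '(': depth becomes 2
  Position 10 ')': depth becomes 1
  Position 11 ')': depth becomes 0
  Position 12 '(': depth becomes 1
  Position 13 '(': depth becomes 2
  Position 14 ')': depth becomes 1
  Position 15 ')': depth becomes 0
Maximum depth reached: 2

2


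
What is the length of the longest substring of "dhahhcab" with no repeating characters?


Input: "dhahhcab"
Sliding window (track last position of each char):
  Position 0 ('d'): window [0,0] length 1 -- new best
  Position 1 ('h'): window [0,1] length 2 -- new best
  Position 2 ('a'): window [0,2] length 3 -- new best
  Position 3 ('h'): repeat (last at 1), move window start to 2
  Position 3 ('h'): window [2,3] length 2
  Position 4 ('h'): repeat (last at 3), move window start to 4
  Position 4 ('h'): window [4,4] length 1
  Position 5 ('c'): window [4,5] length 2
  Position 6 ('a'): window [4,6] length 3
  Position 7 ('b'): window [4,7] length 4 -- new best
Longest substring with no repeats: "hcab" with length 4

4


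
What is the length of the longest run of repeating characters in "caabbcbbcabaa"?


Input: "caabbcbbcabaa"
Scanning for longest run:
  Position 1 ('a'): new char, reset run to 1
  Position 2 ('a'): continues run of 'a', length=2
  Position 3 ('b'): new char, reset run to 1
  Position 4 ('b'): continues run of 'b', length=2
  Position 5 ('c'): new char, reset run to 1
  Position 6 ('b'): new char, reset run to 1
  Position 7 ('b'): continues run of 'b', length=2
  Position 8 ('c'): new char, reset run to 1
  Position 9 ('a'): new char, reset run to 1
  Position 10 ('b'): new char, reset run to 1
  Position 11 ('a'): new char, reset run to 1
  Position 12 ('a'): continues run of 'a', length=2
Longest run: 'a' with length 2

2


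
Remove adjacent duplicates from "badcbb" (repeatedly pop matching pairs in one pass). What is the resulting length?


Input: badcbb
Stack-based adjacent duplicate removal:
  Read 'b': push. Stack: b
  Read 'a': push. Stack: ba
  Read 'd': push. Stack: bad
  Read 'c': push. Stack: badc
  Read 'b': push. Stack: badcb
  Read 'b': matches stack top 'b' => pop. Stack: badc
Final stack: "badc" (length 4)

4


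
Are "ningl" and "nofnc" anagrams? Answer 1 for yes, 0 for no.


Strings: "ningl", "nofnc"
Sorted first:  gilnn
Sorted second: cfnno
Differ at position 0: 'g' vs 'c' => not anagrams

0


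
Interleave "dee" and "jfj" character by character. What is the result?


Interleaving "dee" and "jfj":
  Position 0: 'd' from first, 'j' from second => "dj"
  Position 1: 'e' from first, 'f' from second => "ef"
  Position 2: 'e' from first, 'j' from second => "ej"
Result: djefej

djefej


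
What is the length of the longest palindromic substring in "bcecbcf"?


Input: "bcecbcf"
Checking substrings for palindromes:
  [0:5] "bcecb" (len 5) => palindrome
  [1:4] "cec" (len 3) => palindrome
  [3:6] "cbc" (len 3) => palindrome
Longest palindromic substring: "bcecb" with length 5

5


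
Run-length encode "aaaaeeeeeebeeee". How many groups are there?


Input: aaaaeeeeeebeeee
Scanning for consecutive runs:
  Group 1: 'a' x 4 (positions 0-3)
  Group 2: 'e' x 6 (positions 4-9)
  Group 3: 'b' x 1 (positions 10-10)
  Group 4: 'e' x 4 (positions 11-14)
Total groups: 4

4


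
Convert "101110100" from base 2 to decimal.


Input: "101110100" in base 2
Positional expansion:
  Digit '1' (value 1) x 2^8 = 256
  Digit '0' (value 0) x 2^7 = 0
  Digit '1' (value 1) x 2^6 = 64
  Digit '1' (value 1) x 2^5 = 32
  Digit '1' (value 1) x 2^4 = 16
  Digit '0' (value 0) x 2^3 = 0
  Digit '1' (value 1) x 2^2 = 4
  Digit '0' (value 0) x 2^1 = 0
  Digit '0' (value 0) x 2^0 = 0
Sum = 372

372


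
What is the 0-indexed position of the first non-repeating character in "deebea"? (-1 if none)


Input: deebea
Character frequencies:
  'a': 1
  'b': 1
  'd': 1
  'e': 3
Scanning left to right for freq == 1:
  Position 0 ('d'): unique! => answer = 0

0


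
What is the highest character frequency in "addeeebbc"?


Input: addeeebbc
Character counts:
  'a': 1
  'b': 2
  'c': 1
  'd': 2
  'e': 3
Maximum frequency: 3

3


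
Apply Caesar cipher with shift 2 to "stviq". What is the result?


Caesar cipher: shift "stviq" by 2
  's' (pos 18) + 2 = pos 20 = 'u'
  't' (pos 19) + 2 = pos 21 = 'v'
  'v' (pos 21) + 2 = pos 23 = 'x'
  'i' (pos 8) + 2 = pos 10 = 'k'
  'q' (pos 16) + 2 = pos 18 = 's'
Result: uvxks

uvxks


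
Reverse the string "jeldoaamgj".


Input: jeldoaamgj
Reading characters right to left:
  Position 9: 'j'
  Position 8: 'g'
  Position 7: 'm'
  Position 6: 'a'
  Position 5: 'a'
  Position 4: 'o'
  Position 3: 'd'
  Position 2: 'l'
  Position 1: 'e'
  Position 0: 'j'
Reversed: jgmaaodlej

jgmaaodlej


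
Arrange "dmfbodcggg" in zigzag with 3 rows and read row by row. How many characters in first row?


Zigzag "dmfbodcggg" into 3 rows:
Placing characters:
  'd' => row 0
  'm' => row 1
  'f' => row 2
  'b' => row 1
  'o' => row 0
  'd' => row 1
  'c' => row 2
  'g' => row 1
  'g' => row 0
  'g' => row 1
Rows:
  Row 0: "dog"
  Row 1: "mbdgg"
  Row 2: "fc"
First row length: 3

3


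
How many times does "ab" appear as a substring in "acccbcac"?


Searching for "ab" in "acccbcac"
Scanning each position:
  Position 0: "ac" => no
  Position 1: "cc" => no
  Position 2: "cc" => no
  Position 3: "cb" => no
  Position 4: "bc" => no
  Position 5: "ca" => no
  Position 6: "ac" => no
Total occurrences: 0

0


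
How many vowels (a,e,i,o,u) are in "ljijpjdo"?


Input: ljijpjdo
Checking each character:
  'l' at position 0: consonant
  'j' at position 1: consonant
  'i' at position 2: vowel (running total: 1)
  'j' at position 3: consonant
  'p' at position 4: consonant
  'j' at position 5: consonant
  'd' at position 6: consonant
  'o' at position 7: vowel (running total: 2)
Total vowels: 2

2


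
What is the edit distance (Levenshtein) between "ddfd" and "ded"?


Computing edit distance: "ddfd" -> "ded"
DP table:
           d    e    d
      0    1    2    3
  d   1    0    1    2
  d   2    1    1    1
  f   3    2    2    2
  d   4    3    3    2
Edit distance = dp[4][3] = 2

2


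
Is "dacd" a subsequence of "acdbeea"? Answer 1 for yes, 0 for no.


Check if "dacd" is a subsequence of "acdbeea"
Greedy scan:
  Position 0 ('a'): no match needed
  Position 1 ('c'): no match needed
  Position 2 ('d'): matches sub[0] = 'd'
  Position 3 ('b'): no match needed
  Position 4 ('e'): no match needed
  Position 5 ('e'): no match needed
  Position 6 ('a'): matches sub[1] = 'a'
Only matched 2/4 characters => not a subsequence

0


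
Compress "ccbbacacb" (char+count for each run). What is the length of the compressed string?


Input: ccbbacacb
Runs:
  'c' x 2 => "c2"
  'b' x 2 => "b2"
  'a' x 1 => "a1"
  'c' x 1 => "c1"
  'a' x 1 => "a1"
  'c' x 1 => "c1"
  'b' x 1 => "b1"
Compressed: "c2b2a1c1a1c1b1"
Compressed length: 14

14


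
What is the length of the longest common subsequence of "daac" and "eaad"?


LCS of "daac" and "eaad"
DP table:
           e    a    a    d
      0    0    0    0    0
  d   0    0    0    0    1
  a   0    0    1    1    1
  a   0    0    1    2    2
  c   0    0    1    2    2
LCS length = dp[4][4] = 2

2


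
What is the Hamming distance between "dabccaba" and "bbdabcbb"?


Comparing "dabccaba" and "bbdabcbb" position by position:
  Position 0: 'd' vs 'b' => differ
  Position 1: 'a' vs 'b' => differ
  Position 2: 'b' vs 'd' => differ
  Position 3: 'c' vs 'a' => differ
  Position 4: 'c' vs 'b' => differ
  Position 5: 'a' vs 'c' => differ
  Position 6: 'b' vs 'b' => same
  Position 7: 'a' vs 'b' => differ
Total differences (Hamming distance): 7

7


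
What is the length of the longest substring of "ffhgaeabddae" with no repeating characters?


Input: "ffhgaeabddae"
Sliding window (track last position of each char):
  Position 0 ('f'): window [0,0] length 1 -- new best
  Position 1 ('f'): repeat (last at 0), move window start to 1
  Position 1 ('f'): window [1,1] length 1
  Position 2 ('h'): window [1,2] length 2 -- new best
  Position 3 ('g'): window [1,3] length 3 -- new best
  Position 4 ('a'): window [1,4] length 4 -- new best
  Position 5 ('e'): window [1,5] length 5 -- new best
  Position 6 ('a'): repeat (last at 4), move window start to 5
  Position 6 ('a'): window [5,6] length 2
  Position 7 ('b'): window [5,7] length 3
  Position 8 ('d'): window [5,8] length 4
  Position 9 ('d'): repeat (last at 8), move window start to 9
  Position 9 ('d'): window [9,9] length 1
  Position 10 ('a'): window [9,10] length 2
  Position 11 ('e'): window [9,11] length 3
Longest substring with no repeats: "fhgae" with length 5

5


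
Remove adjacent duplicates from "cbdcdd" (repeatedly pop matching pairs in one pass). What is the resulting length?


Input: cbdcdd
Stack-based adjacent duplicate removal:
  Read 'c': push. Stack: c
  Read 'b': push. Stack: cb
  Read 'd': push. Stack: cbd
  Read 'c': push. Stack: cbdc
  Read 'd': push. Stack: cbdcd
  Read 'd': matches stack top 'd' => pop. Stack: cbdc
Final stack: "cbdc" (length 4)

4


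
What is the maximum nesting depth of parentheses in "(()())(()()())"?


Input: "(()())(()()())"
Tracking depth:
  Position 0 '(': depth becomes 1
  Position 1 '(': depth becomes 2
  Position 2 ')': depth becomes 1
  Position 3 '(': depth becomes 2
  Position 4 ')': depth becomes 1
  Position 5 ')': depth becomes 0
  Position 6 '(': depth becomes 1
  Position 7 '(': depth becomes 2
  Position 8 ')': depth becomes 1
  Position 9 '(': depth becomes 2
  Position 10 ')': depth becomes 1
  Position 11 '(': depth becomes 2
  Position 12 ')': depth becomes 1
  Position 13 ')': depth becomes 0
Maximum depth reached: 2

2


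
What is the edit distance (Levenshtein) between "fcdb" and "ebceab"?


Computing edit distance: "fcdb" -> "ebceab"
DP table:
           e    b    c    e    a    b
      0    1    2    3    4    5    6
  f   1    1    2    3    4    5    6
  c   2    2    2    2    3    4    5
  d   3    3    3    3    3    4    5
  b   4    4    3    4    4    4    4
Edit distance = dp[4][6] = 4

4


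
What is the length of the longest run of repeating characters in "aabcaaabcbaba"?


Input: "aabcaaabcbaba"
Scanning for longest run:
  Position 1 ('a'): continues run of 'a', length=2
  Position 2 ('b'): new char, reset run to 1
  Position 3 ('c'): new char, reset run to 1
  Position 4 ('a'): new char, reset run to 1
  Position 5 ('a'): continues run of 'a', length=2
  Position 6 ('a'): continues run of 'a', length=3
  Position 7 ('b'): new char, reset run to 1
  Position 8 ('c'): new char, reset run to 1
  Position 9 ('b'): new char, reset run to 1
  Position 10 ('a'): new char, reset run to 1
  Position 11 ('b'): new char, reset run to 1
  Position 12 ('a'): new char, reset run to 1
Longest run: 'a' with length 3

3


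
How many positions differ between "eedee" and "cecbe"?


Comparing "eedee" and "cecbe" position by position:
  Position 0: 'e' vs 'c' => DIFFER
  Position 1: 'e' vs 'e' => same
  Position 2: 'd' vs 'c' => DIFFER
  Position 3: 'e' vs 'b' => DIFFER
  Position 4: 'e' vs 'e' => same
Positions that differ: 3

3


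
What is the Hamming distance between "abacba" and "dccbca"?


Comparing "abacba" and "dccbca" position by position:
  Position 0: 'a' vs 'd' => differ
  Position 1: 'b' vs 'c' => differ
  Position 2: 'a' vs 'c' => differ
  Position 3: 'c' vs 'b' => differ
  Position 4: 'b' vs 'c' => differ
  Position 5: 'a' vs 'a' => same
Total differences (Hamming distance): 5

5


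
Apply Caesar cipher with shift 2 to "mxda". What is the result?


Caesar cipher: shift "mxda" by 2
  'm' (pos 12) + 2 = pos 14 = 'o'
  'x' (pos 23) + 2 = pos 25 = 'z'
  'd' (pos 3) + 2 = pos 5 = 'f'
  'a' (pos 0) + 2 = pos 2 = 'c'
Result: ozfc

ozfc


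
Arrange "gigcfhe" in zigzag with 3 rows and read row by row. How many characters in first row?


Zigzag "gigcfhe" into 3 rows:
Placing characters:
  'g' => row 0
  'i' => row 1
  'g' => row 2
  'c' => row 1
  'f' => row 0
  'h' => row 1
  'e' => row 2
Rows:
  Row 0: "gf"
  Row 1: "ich"
  Row 2: "ge"
First row length: 2

2


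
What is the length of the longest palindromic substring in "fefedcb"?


Input: "fefedcb"
Checking substrings for palindromes:
  [0:3] "fef" (len 3) => palindrome
  [1:4] "efe" (len 3) => palindrome
Longest palindromic substring: "fef" with length 3

3


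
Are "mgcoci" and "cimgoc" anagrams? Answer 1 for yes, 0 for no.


Strings: "mgcoci", "cimgoc"
Sorted first:  ccgimo
Sorted second: ccgimo
Sorted forms match => anagrams

1


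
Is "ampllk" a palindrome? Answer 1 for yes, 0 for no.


Input: ampllk
Reversed: kllpma
  Compare pos 0 ('a') with pos 5 ('k'): MISMATCH
  Compare pos 1 ('m') with pos 4 ('l'): MISMATCH
  Compare pos 2 ('p') with pos 3 ('l'): MISMATCH
Result: not a palindrome

0


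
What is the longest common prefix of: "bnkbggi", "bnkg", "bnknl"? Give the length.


Words: bnkbggi, bnkg, bnknl
  Position 0: all 'b' => match
  Position 1: all 'n' => match
  Position 2: all 'k' => match
  Position 3: ('b', 'g', 'n') => mismatch, stop
LCP = "bnk" (length 3)

3


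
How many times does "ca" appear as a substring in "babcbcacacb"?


Searching for "ca" in "babcbcacacb"
Scanning each position:
  Position 0: "ba" => no
  Position 1: "ab" => no
  Position 2: "bc" => no
  Position 3: "cb" => no
  Position 4: "bc" => no
  Position 5: "ca" => MATCH
  Position 6: "ac" => no
  Position 7: "ca" => MATCH
  Position 8: "ac" => no
  Position 9: "cb" => no
Total occurrences: 2

2


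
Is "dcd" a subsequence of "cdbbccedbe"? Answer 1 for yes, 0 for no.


Check if "dcd" is a subsequence of "cdbbccedbe"
Greedy scan:
  Position 0 ('c'): no match needed
  Position 1 ('d'): matches sub[0] = 'd'
  Position 2 ('b'): no match needed
  Position 3 ('b'): no match needed
  Position 4 ('c'): matches sub[1] = 'c'
  Position 5 ('c'): no match needed
  Position 6 ('e'): no match needed
  Position 7 ('d'): matches sub[2] = 'd'
  Position 8 ('b'): no match needed
  Position 9 ('e'): no match needed
All 3 characters matched => is a subsequence

1


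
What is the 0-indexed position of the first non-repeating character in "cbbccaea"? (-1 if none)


Input: cbbccaea
Character frequencies:
  'a': 2
  'b': 2
  'c': 3
  'e': 1
Scanning left to right for freq == 1:
  Position 0 ('c'): freq=3, skip
  Position 1 ('b'): freq=2, skip
  Position 2 ('b'): freq=2, skip
  Position 3 ('c'): freq=3, skip
  Position 4 ('c'): freq=3, skip
  Position 5 ('a'): freq=2, skip
  Position 6 ('e'): unique! => answer = 6

6


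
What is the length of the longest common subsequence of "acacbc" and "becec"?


LCS of "acacbc" and "becec"
DP table:
           b    e    c    e    c
      0    0    0    0    0    0
  a   0    0    0    0    0    0
  c   0    0    0    1    1    1
  a   0    0    0    1    1    1
  c   0    0    0    1    1    2
  b   0    1    1    1    1    2
  c   0    1    1    2    2    2
LCS length = dp[6][5] = 2

2


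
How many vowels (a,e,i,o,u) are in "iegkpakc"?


Input: iegkpakc
Checking each character:
  'i' at position 0: vowel (running total: 1)
  'e' at position 1: vowel (running total: 2)
  'g' at position 2: consonant
  'k' at position 3: consonant
  'p' at position 4: consonant
  'a' at position 5: vowel (running total: 3)
  'k' at position 6: consonant
  'c' at position 7: consonant
Total vowels: 3

3


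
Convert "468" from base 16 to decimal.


Input: "468" in base 16
Positional expansion:
  Digit '4' (value 4) x 16^2 = 1024
  Digit '6' (value 6) x 16^1 = 96
  Digit '8' (value 8) x 16^0 = 8
Sum = 1128

1128


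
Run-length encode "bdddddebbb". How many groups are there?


Input: bdddddebbb
Scanning for consecutive runs:
  Group 1: 'b' x 1 (positions 0-0)
  Group 2: 'd' x 5 (positions 1-5)
  Group 3: 'e' x 1 (positions 6-6)
  Group 4: 'b' x 3 (positions 7-9)
Total groups: 4

4


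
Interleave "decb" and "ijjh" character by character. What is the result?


Interleaving "decb" and "ijjh":
  Position 0: 'd' from first, 'i' from second => "di"
  Position 1: 'e' from first, 'j' from second => "ej"
  Position 2: 'c' from first, 'j' from second => "cj"
  Position 3: 'b' from first, 'h' from second => "bh"
Result: diejcjbh

diejcjbh


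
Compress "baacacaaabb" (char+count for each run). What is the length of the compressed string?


Input: baacacaaabb
Runs:
  'b' x 1 => "b1"
  'a' x 2 => "a2"
  'c' x 1 => "c1"
  'a' x 1 => "a1"
  'c' x 1 => "c1"
  'a' x 3 => "a3"
  'b' x 2 => "b2"
Compressed: "b1a2c1a1c1a3b2"
Compressed length: 14

14


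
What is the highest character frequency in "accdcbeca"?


Input: accdcbeca
Character counts:
  'a': 2
  'b': 1
  'c': 4
  'd': 1
  'e': 1
Maximum frequency: 4

4


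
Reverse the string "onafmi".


Input: onafmi
Reading characters right to left:
  Position 5: 'i'
  Position 4: 'm'
  Position 3: 'f'
  Position 2: 'a'
  Position 1: 'n'
  Position 0: 'o'
Reversed: imfano

imfano


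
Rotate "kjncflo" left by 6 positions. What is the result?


Input: "kjncflo", rotate left by 6
First 6 characters: "kjncfl"
Remaining characters: "o"
Concatenate remaining + first: "o" + "kjncfl" = "okjncfl"

okjncfl


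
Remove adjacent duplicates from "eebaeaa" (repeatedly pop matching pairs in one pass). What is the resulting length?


Input: eebaeaa
Stack-based adjacent duplicate removal:
  Read 'e': push. Stack: e
  Read 'e': matches stack top 'e' => pop. Stack: (empty)
  Read 'b': push. Stack: b
  Read 'a': push. Stack: ba
  Read 'e': push. Stack: bae
  Read 'a': push. Stack: baea
  Read 'a': matches stack top 'a' => pop. Stack: bae
Final stack: "bae" (length 3)

3


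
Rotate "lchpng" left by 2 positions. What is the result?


Input: "lchpng", rotate left by 2
First 2 characters: "lc"
Remaining characters: "hpng"
Concatenate remaining + first: "hpng" + "lc" = "hpnglc"

hpnglc


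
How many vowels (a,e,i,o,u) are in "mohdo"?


Input: mohdo
Checking each character:
  'm' at position 0: consonant
  'o' at position 1: vowel (running total: 1)
  'h' at position 2: consonant
  'd' at position 3: consonant
  'o' at position 4: vowel (running total: 2)
Total vowels: 2

2


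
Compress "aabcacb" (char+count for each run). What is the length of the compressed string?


Input: aabcacb
Runs:
  'a' x 2 => "a2"
  'b' x 1 => "b1"
  'c' x 1 => "c1"
  'a' x 1 => "a1"
  'c' x 1 => "c1"
  'b' x 1 => "b1"
Compressed: "a2b1c1a1c1b1"
Compressed length: 12

12


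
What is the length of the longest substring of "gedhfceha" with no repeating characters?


Input: "gedhfceha"
Sliding window (track last position of each char):
  Position 0 ('g'): window [0,0] length 1 -- new best
  Position 1 ('e'): window [0,1] length 2 -- new best
  Position 2 ('d'): window [0,2] length 3 -- new best
  Position 3 ('h'): window [0,3] length 4 -- new best
  Position 4 ('f'): window [0,4] length 5 -- new best
  Position 5 ('c'): window [0,5] length 6 -- new best
  Position 6 ('e'): repeat (last at 1), move window start to 2
  Position 6 ('e'): window [2,6] length 5
  Position 7 ('h'): repeat (last at 3), move window start to 4
  Position 7 ('h'): window [4,7] length 4
  Position 8 ('a'): window [4,8] length 5
Longest substring with no repeats: "gedhfc" with length 6

6


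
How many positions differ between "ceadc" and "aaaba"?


Comparing "ceadc" and "aaaba" position by position:
  Position 0: 'c' vs 'a' => DIFFER
  Position 1: 'e' vs 'a' => DIFFER
  Position 2: 'a' vs 'a' => same
  Position 3: 'd' vs 'b' => DIFFER
  Position 4: 'c' vs 'a' => DIFFER
Positions that differ: 4

4


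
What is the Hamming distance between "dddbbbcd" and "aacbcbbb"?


Comparing "dddbbbcd" and "aacbcbbb" position by position:
  Position 0: 'd' vs 'a' => differ
  Position 1: 'd' vs 'a' => differ
  Position 2: 'd' vs 'c' => differ
  Position 3: 'b' vs 'b' => same
  Position 4: 'b' vs 'c' => differ
  Position 5: 'b' vs 'b' => same
  Position 6: 'c' vs 'b' => differ
  Position 7: 'd' vs 'b' => differ
Total differences (Hamming distance): 6

6


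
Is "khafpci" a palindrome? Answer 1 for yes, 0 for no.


Input: khafpci
Reversed: icpfahk
  Compare pos 0 ('k') with pos 6 ('i'): MISMATCH
  Compare pos 1 ('h') with pos 5 ('c'): MISMATCH
  Compare pos 2 ('a') with pos 4 ('p'): MISMATCH
Result: not a palindrome

0


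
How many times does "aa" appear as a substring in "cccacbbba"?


Searching for "aa" in "cccacbbba"
Scanning each position:
  Position 0: "cc" => no
  Position 1: "cc" => no
  Position 2: "ca" => no
  Position 3: "ac" => no
  Position 4: "cb" => no
  Position 5: "bb" => no
  Position 6: "bb" => no
  Position 7: "ba" => no
Total occurrences: 0

0


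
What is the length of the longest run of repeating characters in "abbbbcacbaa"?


Input: "abbbbcacbaa"
Scanning for longest run:
  Position 1 ('b'): new char, reset run to 1
  Position 2 ('b'): continues run of 'b', length=2
  Position 3 ('b'): continues run of 'b', length=3
  Position 4 ('b'): continues run of 'b', length=4
  Position 5 ('c'): new char, reset run to 1
  Position 6 ('a'): new char, reset run to 1
  Position 7 ('c'): new char, reset run to 1
  Position 8 ('b'): new char, reset run to 1
  Position 9 ('a'): new char, reset run to 1
  Position 10 ('a'): continues run of 'a', length=2
Longest run: 'b' with length 4

4


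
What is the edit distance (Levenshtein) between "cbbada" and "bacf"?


Computing edit distance: "cbbada" -> "bacf"
DP table:
           b    a    c    f
      0    1    2    3    4
  c   1    1    2    2    3
  b   2    1    2    3    3
  b   3    2    2    3    4
  a   4    3    2    3    4
  d   5    4    3    3    4
  a   6    5    4    4    4
Edit distance = dp[6][4] = 4

4


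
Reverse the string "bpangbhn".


Input: bpangbhn
Reading characters right to left:
  Position 7: 'n'
  Position 6: 'h'
  Position 5: 'b'
  Position 4: 'g'
  Position 3: 'n'
  Position 2: 'a'
  Position 1: 'p'
  Position 0: 'b'
Reversed: nhbgnapb

nhbgnapb


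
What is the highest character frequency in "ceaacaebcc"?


Input: ceaacaebcc
Character counts:
  'a': 3
  'b': 1
  'c': 4
  'e': 2
Maximum frequency: 4

4


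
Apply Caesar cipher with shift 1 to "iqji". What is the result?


Caesar cipher: shift "iqji" by 1
  'i' (pos 8) + 1 = pos 9 = 'j'
  'q' (pos 16) + 1 = pos 17 = 'r'
  'j' (pos 9) + 1 = pos 10 = 'k'
  'i' (pos 8) + 1 = pos 9 = 'j'
Result: jrkj

jrkj


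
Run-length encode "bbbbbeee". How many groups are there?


Input: bbbbbeee
Scanning for consecutive runs:
  Group 1: 'b' x 5 (positions 0-4)
  Group 2: 'e' x 3 (positions 5-7)
Total groups: 2

2


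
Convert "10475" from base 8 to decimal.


Input: "10475" in base 8
Positional expansion:
  Digit '1' (value 1) x 8^4 = 4096
  Digit '0' (value 0) x 8^3 = 0
  Digit '4' (value 4) x 8^2 = 256
  Digit '7' (value 7) x 8^1 = 56
  Digit '5' (value 5) x 8^0 = 5
Sum = 4413

4413


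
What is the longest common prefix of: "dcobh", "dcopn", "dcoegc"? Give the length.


Words: dcobh, dcopn, dcoegc
  Position 0: all 'd' => match
  Position 1: all 'c' => match
  Position 2: all 'o' => match
  Position 3: ('b', 'p', 'e') => mismatch, stop
LCP = "dco" (length 3)

3


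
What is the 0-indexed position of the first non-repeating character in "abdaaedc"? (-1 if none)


Input: abdaaedc
Character frequencies:
  'a': 3
  'b': 1
  'c': 1
  'd': 2
  'e': 1
Scanning left to right for freq == 1:
  Position 0 ('a'): freq=3, skip
  Position 1 ('b'): unique! => answer = 1

1


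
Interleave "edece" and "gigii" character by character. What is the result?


Interleaving "edece" and "gigii":
  Position 0: 'e' from first, 'g' from second => "eg"
  Position 1: 'd' from first, 'i' from second => "di"
  Position 2: 'e' from first, 'g' from second => "eg"
  Position 3: 'c' from first, 'i' from second => "ci"
  Position 4: 'e' from first, 'i' from second => "ei"
Result: egdiegciei

egdiegciei


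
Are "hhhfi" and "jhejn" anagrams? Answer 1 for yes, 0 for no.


Strings: "hhhfi", "jhejn"
Sorted first:  fhhhi
Sorted second: ehjjn
Differ at position 0: 'f' vs 'e' => not anagrams

0


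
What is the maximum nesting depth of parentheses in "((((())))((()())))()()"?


Input: "((((())))((()())))()()"
Tracking depth:
  Position 0 '(': depth becomes 1
  Position 1 '(': depth becomes 2
  Position 2 '(': depth becomes 3
  Position 3 '(': depth becomes 4
  Position 4 '(': depth becomes 5
  Position 5 ')': depth becomes 4
  Position 6 ')': depth becomes 3
  Position 7 ')': depth becomes 2
  Position 8 ')': depth becomes 1
  Position 9 '(': depth becomes 2
  Position 10 '(': depth becomes 3
  Position 11 '(': depth becomes 4
  Position 12 ')': depth becomes 3
  Position 13 '(': depth becomes 4
  Position 14 ')': depth becomes 3
  Position 15 ')': depth becomes 2
  Position 16 ')': depth becomes 1
  Position 17 ')': depth becomes 0
  Position 18 '(': depth becomes 1
  Position 19 ')': depth becomes 0
  Position 20 '(': depth becomes 1
  Position 21 ')': depth becomes 0
Maximum depth reached: 5

5


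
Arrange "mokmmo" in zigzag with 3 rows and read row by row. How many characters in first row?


Zigzag "mokmmo" into 3 rows:
Placing characters:
  'm' => row 0
  'o' => row 1
  'k' => row 2
  'm' => row 1
  'm' => row 0
  'o' => row 1
Rows:
  Row 0: "mm"
  Row 1: "omo"
  Row 2: "k"
First row length: 2

2


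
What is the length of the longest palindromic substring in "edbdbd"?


Input: "edbdbd"
Checking substrings for palindromes:
  [1:6] "dbdbd" (len 5) => palindrome
  [1:4] "dbd" (len 3) => palindrome
  [2:5] "bdb" (len 3) => palindrome
  [3:6] "dbd" (len 3) => palindrome
Longest palindromic substring: "dbdbd" with length 5

5


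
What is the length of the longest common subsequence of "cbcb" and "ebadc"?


LCS of "cbcb" and "ebadc"
DP table:
           e    b    a    d    c
      0    0    0    0    0    0
  c   0    0    0    0    0    1
  b   0    0    1    1    1    1
  c   0    0    1    1    1    2
  b   0    0    1    1    1    2
LCS length = dp[4][5] = 2

2


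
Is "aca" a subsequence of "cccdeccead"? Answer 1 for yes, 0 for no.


Check if "aca" is a subsequence of "cccdeccead"
Greedy scan:
  Position 0 ('c'): no match needed
  Position 1 ('c'): no match needed
  Position 2 ('c'): no match needed
  Position 3 ('d'): no match needed
  Position 4 ('e'): no match needed
  Position 5 ('c'): no match needed
  Position 6 ('c'): no match needed
  Position 7 ('e'): no match needed
  Position 8 ('a'): matches sub[0] = 'a'
  Position 9 ('d'): no match needed
Only matched 1/3 characters => not a subsequence

0


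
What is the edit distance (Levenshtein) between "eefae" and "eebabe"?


Computing edit distance: "eefae" -> "eebabe"
DP table:
           e    e    b    a    b    e
      0    1    2    3    4    5    6
  e   1    0    1    2    3    4    5
  e   2    1    0    1    2    3    4
  f   3    2    1    1    2    3    4
  a   4    3    2    2    1    2    3
  e   5    4    3    3    2    2    2
Edit distance = dp[5][6] = 2

2


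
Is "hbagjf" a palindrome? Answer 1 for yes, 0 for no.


Input: hbagjf
Reversed: fjgabh
  Compare pos 0 ('h') with pos 5 ('f'): MISMATCH
  Compare pos 1 ('b') with pos 4 ('j'): MISMATCH
  Compare pos 2 ('a') with pos 3 ('g'): MISMATCH
Result: not a palindrome

0


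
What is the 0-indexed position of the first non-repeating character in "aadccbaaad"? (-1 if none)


Input: aadccbaaad
Character frequencies:
  'a': 5
  'b': 1
  'c': 2
  'd': 2
Scanning left to right for freq == 1:
  Position 0 ('a'): freq=5, skip
  Position 1 ('a'): freq=5, skip
  Position 2 ('d'): freq=2, skip
  Position 3 ('c'): freq=2, skip
  Position 4 ('c'): freq=2, skip
  Position 5 ('b'): unique! => answer = 5

5


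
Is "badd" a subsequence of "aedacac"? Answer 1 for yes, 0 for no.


Check if "badd" is a subsequence of "aedacac"
Greedy scan:
  Position 0 ('a'): no match needed
  Position 1 ('e'): no match needed
  Position 2 ('d'): no match needed
  Position 3 ('a'): no match needed
  Position 4 ('c'): no match needed
  Position 5 ('a'): no match needed
  Position 6 ('c'): no match needed
Only matched 0/4 characters => not a subsequence

0


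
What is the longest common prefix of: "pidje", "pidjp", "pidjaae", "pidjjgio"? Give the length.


Words: pidje, pidjp, pidjaae, pidjjgio
  Position 0: all 'p' => match
  Position 1: all 'i' => match
  Position 2: all 'd' => match
  Position 3: all 'j' => match
  Position 4: ('e', 'p', 'a', 'j') => mismatch, stop
LCP = "pidj" (length 4)

4


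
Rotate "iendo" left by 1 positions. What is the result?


Input: "iendo", rotate left by 1
First 1 characters: "i"
Remaining characters: "endo"
Concatenate remaining + first: "endo" + "i" = "endoi"

endoi
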